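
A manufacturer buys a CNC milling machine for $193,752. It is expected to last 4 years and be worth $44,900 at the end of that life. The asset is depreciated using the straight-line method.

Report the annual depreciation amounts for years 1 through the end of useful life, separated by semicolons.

Depreciable base = $193,752 − $44,900 = $148,852.
Annual expense = $148,852 / 4 = $37,213.
End of year 1: book value $156,539.
End of year 2: book value $119,326.
End of year 3: book value $82,113.
End of year 4: book value $44,900.

$37,213; $37,213; $37,213; $37,213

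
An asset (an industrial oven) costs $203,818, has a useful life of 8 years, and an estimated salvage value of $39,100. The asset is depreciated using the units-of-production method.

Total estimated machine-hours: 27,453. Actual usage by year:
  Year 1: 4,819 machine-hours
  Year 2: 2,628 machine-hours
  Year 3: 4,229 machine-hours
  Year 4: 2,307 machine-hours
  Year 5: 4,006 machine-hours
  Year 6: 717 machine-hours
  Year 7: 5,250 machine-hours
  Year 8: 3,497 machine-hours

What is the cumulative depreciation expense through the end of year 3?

$70,056

Depreciable base = $203,818 − $39,100 = $164,718.
Rate = $164,718 / 27,453 machine-hours = $6 per machine-hour.
Year 1: 4,819 × $6 = $28,914. Book value $174,904.
Year 2: 2,628 × $6 = $15,768. Book value $159,136.
Year 3: 4,229 × $6 = $25,374. Book value $133,762.
Accumulated through year 3 = $203,818 − $133,762 = $70,056.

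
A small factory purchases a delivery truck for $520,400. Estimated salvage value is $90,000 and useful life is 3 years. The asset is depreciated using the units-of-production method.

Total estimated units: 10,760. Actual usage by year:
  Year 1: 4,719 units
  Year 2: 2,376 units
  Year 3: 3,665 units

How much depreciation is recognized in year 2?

$95,040

Depreciable base = $520,400 − $90,000 = $430,400.
Rate = $430,400 / 10,760 units = $40 per unit.
Year 1: 4,719 × $40 = $188,760. Book value $331,640.
Year 2: 2,376 × $40 = $95,040. Book value $236,600.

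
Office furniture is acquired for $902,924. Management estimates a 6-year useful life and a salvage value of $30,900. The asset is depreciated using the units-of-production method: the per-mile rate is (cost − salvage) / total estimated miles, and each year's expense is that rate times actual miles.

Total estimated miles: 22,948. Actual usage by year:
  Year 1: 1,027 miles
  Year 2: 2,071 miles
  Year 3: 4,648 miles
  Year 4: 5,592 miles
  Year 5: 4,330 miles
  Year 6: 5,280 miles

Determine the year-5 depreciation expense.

Depreciable base = $902,924 − $30,900 = $872,024.
Rate = $872,024 / 22,948 miles = $38 per mile.
Year 1: 1,027 × $38 = $39,026. Book value $863,898.
Year 2: 2,071 × $38 = $78,698. Book value $785,200.
Year 3: 4,648 × $38 = $176,624. Book value $608,576.
Year 4: 5,592 × $38 = $212,496. Book value $396,080.
Year 5: 4,330 × $38 = $164,540. Book value $231,540.

$164,540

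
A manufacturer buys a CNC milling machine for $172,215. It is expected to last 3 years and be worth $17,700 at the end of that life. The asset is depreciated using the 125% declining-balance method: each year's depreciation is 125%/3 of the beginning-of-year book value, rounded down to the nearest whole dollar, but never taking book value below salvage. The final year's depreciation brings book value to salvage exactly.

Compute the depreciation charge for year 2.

$41,857

Depreciable base = $172,215 − $17,700 = $154,515.
Year 1: ⌊$172,215 × 125%/3⌋ = $71,756. Book value $100,459.
Year 2: ⌊$100,459 × 125%/3⌋ = $41,857. Book value $58,602.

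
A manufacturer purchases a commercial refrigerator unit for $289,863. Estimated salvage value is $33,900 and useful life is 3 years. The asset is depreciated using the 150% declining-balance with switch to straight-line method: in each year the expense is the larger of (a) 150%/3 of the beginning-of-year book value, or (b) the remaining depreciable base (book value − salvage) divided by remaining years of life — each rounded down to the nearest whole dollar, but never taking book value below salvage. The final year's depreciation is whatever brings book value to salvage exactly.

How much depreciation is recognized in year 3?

Depreciable base = $289,863 − $33,900 = $255,963.
Year 1: DB = ⌊$289,863 × 150%/3⌋ = $144,931; SL = ⌊$255,963/3⌋ = $85,321 → take DB $144,931. Book value $144,932.
Year 2: DB = ⌊$144,932 × 150%/3⌋ = $72,466; SL = ⌊$111,032/2⌋ = $55,516 → take DB $72,466. Book value $72,466.
Year 3 (final): $72,466 − $33,900 = $38,566. Book value $33,900.

$38,566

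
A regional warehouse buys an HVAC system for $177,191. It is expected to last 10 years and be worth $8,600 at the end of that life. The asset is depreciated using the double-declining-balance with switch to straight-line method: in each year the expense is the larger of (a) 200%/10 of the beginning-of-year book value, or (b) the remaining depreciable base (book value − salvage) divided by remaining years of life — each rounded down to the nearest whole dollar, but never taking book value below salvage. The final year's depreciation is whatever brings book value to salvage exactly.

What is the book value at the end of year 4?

Depreciable base = $177,191 − $8,600 = $168,591.
Year 1: DB = ⌊$177,191 × 200%/10⌋ = $35,438; SL = ⌊$168,591/10⌋ = $16,859 → take DB $35,438. Book value $141,753.
Year 2: DB = ⌊$141,753 × 200%/10⌋ = $28,350; SL = ⌊$133,153/9⌋ = $14,794 → take DB $28,350. Book value $113,403.
Year 3: DB = ⌊$113,403 × 200%/10⌋ = $22,680; SL = ⌊$104,803/8⌋ = $13,100 → take DB $22,680. Book value $90,723.
Year 4: DB = ⌊$90,723 × 200%/10⌋ = $18,144; SL = ⌊$82,123/7⌋ = $11,731 → take DB $18,144. Book value $72,579.

$72,579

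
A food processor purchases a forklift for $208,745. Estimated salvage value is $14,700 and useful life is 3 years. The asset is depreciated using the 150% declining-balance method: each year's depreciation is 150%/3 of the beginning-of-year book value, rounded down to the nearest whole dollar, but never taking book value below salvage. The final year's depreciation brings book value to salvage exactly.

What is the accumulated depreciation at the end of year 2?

$156,558

Depreciable base = $208,745 − $14,700 = $194,045.
Year 1: ⌊$208,745 × 150%/3⌋ = $104,372. Book value $104,373.
Year 2: ⌊$104,373 × 150%/3⌋ = $52,186. Book value $52,187.
Accumulated through year 2 = $208,745 − $52,187 = $156,558.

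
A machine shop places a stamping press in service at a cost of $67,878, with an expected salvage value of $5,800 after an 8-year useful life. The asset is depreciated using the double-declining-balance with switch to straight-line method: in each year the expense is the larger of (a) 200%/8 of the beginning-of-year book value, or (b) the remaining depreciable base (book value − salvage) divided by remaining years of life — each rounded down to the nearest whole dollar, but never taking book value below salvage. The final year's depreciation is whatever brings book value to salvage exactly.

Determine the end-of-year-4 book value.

$21,478

Depreciable base = $67,878 − $5,800 = $62,078.
Year 1: DB = ⌊$67,878 × 200%/8⌋ = $16,969; SL = ⌊$62,078/8⌋ = $7,759 → take DB $16,969. Book value $50,909.
Year 2: DB = ⌊$50,909 × 200%/8⌋ = $12,727; SL = ⌊$45,109/7⌋ = $6,444 → take DB $12,727. Book value $38,182.
Year 3: DB = ⌊$38,182 × 200%/8⌋ = $9,545; SL = ⌊$32,382/6⌋ = $5,397 → take DB $9,545. Book value $28,637.
Year 4: DB = ⌊$28,637 × 200%/8⌋ = $7,159; SL = ⌊$22,837/5⌋ = $4,567 → take DB $7,159. Book value $21,478.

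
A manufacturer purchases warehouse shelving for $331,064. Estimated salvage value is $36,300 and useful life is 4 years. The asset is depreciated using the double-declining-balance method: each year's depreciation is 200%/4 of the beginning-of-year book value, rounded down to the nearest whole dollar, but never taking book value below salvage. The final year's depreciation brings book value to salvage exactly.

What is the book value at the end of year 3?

$41,383

Depreciable base = $331,064 − $36,300 = $294,764.
Year 1: ⌊$331,064 × 200%/4⌋ = $165,532. Book value $165,532.
Year 2: ⌊$165,532 × 200%/4⌋ = $82,766. Book value $82,766.
Year 3: ⌊$82,766 × 200%/4⌋ = $41,383. Book value $41,383.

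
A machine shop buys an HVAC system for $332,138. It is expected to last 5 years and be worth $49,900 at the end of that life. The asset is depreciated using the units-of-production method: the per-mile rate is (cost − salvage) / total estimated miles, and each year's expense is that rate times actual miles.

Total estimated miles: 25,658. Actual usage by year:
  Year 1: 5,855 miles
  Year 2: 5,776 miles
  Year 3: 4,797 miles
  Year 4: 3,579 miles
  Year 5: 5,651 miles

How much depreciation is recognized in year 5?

$62,161

Depreciable base = $332,138 − $49,900 = $282,238.
Rate = $282,238 / 25,658 miles = $11 per mile.
Year 1: 5,855 × $11 = $64,405. Book value $267,733.
Year 2: 5,776 × $11 = $63,536. Book value $204,197.
Year 3: 4,797 × $11 = $52,767. Book value $151,430.
Year 4: 3,579 × $11 = $39,369. Book value $112,061.
Year 5: 5,651 × $11 = $62,161. Book value $49,900.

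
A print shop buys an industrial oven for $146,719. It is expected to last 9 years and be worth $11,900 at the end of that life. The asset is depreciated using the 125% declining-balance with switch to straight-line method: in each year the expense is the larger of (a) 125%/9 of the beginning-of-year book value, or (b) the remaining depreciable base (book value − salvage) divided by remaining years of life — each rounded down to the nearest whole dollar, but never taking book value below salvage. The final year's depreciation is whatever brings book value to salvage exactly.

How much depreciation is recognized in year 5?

$13,631

Depreciable base = $146,719 − $11,900 = $134,819.
Year 1: DB = ⌊$146,719 × 125%/9⌋ = $20,377; SL = ⌊$134,819/9⌋ = $14,979 → take DB $20,377. Book value $126,342.
Year 2: DB = ⌊$126,342 × 125%/9⌋ = $17,547; SL = ⌊$114,442/8⌋ = $14,305 → take DB $17,547. Book value $108,795.
Year 3: DB = ⌊$108,795 × 125%/9⌋ = $15,110; SL = ⌊$96,895/7⌋ = $13,842 → take DB $15,110. Book value $93,685.
Year 4: DB = ⌊$93,685 × 125%/9⌋ = $13,011; SL = ⌊$81,785/6⌋ = $13,630 → take SL $13,630. Book value $80,055.
Year 5: DB = ⌊$80,055 × 125%/9⌋ = $11,118; SL = ⌊$68,155/5⌋ = $13,631 → take SL $13,631. Book value $66,424.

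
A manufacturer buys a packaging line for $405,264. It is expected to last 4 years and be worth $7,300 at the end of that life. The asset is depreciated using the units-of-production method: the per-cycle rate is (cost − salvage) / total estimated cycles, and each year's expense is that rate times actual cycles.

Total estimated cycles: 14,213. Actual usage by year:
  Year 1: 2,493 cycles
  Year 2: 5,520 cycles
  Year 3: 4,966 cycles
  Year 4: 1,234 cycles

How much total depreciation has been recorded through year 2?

Depreciable base = $405,264 − $7,300 = $397,964.
Rate = $397,964 / 14,213 cycles = $28 per cycle.
Year 1: 2,493 × $28 = $69,804. Book value $335,460.
Year 2: 5,520 × $28 = $154,560. Book value $180,900.
Accumulated through year 2 = $405,264 − $180,900 = $224,364.

$224,364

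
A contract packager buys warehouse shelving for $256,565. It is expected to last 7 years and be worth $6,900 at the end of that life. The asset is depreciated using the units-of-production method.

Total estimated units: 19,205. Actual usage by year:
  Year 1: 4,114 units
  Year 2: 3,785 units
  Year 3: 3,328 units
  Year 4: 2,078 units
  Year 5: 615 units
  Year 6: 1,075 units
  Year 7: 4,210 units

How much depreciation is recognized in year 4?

$27,014

Depreciable base = $256,565 − $6,900 = $249,665.
Rate = $249,665 / 19,205 units = $13 per unit.
Year 1: 4,114 × $13 = $53,482. Book value $203,083.
Year 2: 3,785 × $13 = $49,205. Book value $153,878.
Year 3: 3,328 × $13 = $43,264. Book value $110,614.
Year 4: 2,078 × $13 = $27,014. Book value $83,600.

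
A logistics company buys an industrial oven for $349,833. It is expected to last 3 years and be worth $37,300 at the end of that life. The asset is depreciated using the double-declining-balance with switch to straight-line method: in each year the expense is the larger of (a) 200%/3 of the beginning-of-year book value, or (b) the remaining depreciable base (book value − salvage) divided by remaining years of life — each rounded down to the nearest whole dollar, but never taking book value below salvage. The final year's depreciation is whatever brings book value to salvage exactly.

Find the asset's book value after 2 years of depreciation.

$38,871

Depreciable base = $349,833 − $37,300 = $312,533.
Year 1: DB = ⌊$349,833 × 200%/3⌋ = $233,222; SL = ⌊$312,533/3⌋ = $104,177 → take DB $233,222. Book value $116,611.
Year 2: DB = ⌊$116,611 × 200%/3⌋ = $77,740; SL = ⌊$79,311/2⌋ = $39,655 → take DB $77,740. Book value $38,871.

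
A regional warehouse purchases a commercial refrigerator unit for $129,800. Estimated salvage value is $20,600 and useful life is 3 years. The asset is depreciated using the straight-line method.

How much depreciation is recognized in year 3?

$36,400

Depreciable base = $129,800 − $20,600 = $109,200.
Annual expense = $109,200 / 3 = $36,400.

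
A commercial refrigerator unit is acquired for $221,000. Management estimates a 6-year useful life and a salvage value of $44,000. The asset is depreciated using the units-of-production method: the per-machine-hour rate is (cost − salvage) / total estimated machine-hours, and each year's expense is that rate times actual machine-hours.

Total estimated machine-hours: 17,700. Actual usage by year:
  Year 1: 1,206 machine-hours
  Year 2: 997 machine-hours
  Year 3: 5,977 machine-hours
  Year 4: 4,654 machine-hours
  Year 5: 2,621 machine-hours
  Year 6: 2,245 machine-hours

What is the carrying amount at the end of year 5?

Depreciable base = $221,000 − $44,000 = $177,000.
Rate = $177,000 / 17,700 machine-hours = $10 per machine-hour.
Year 1: 1,206 × $10 = $12,060. Book value $208,940.
Year 2: 997 × $10 = $9,970. Book value $198,970.
Year 3: 5,977 × $10 = $59,770. Book value $139,200.
Year 4: 4,654 × $10 = $46,540. Book value $92,660.
Year 5: 2,621 × $10 = $26,210. Book value $66,450.

$66,450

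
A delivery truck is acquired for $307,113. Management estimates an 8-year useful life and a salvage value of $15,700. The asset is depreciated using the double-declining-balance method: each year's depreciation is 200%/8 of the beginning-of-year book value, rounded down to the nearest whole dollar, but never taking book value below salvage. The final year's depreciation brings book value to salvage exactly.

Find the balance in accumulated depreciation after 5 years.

Depreciable base = $307,113 − $15,700 = $291,413.
Year 1: ⌊$307,113 × 200%/8⌋ = $76,778. Book value $230,335.
Year 2: ⌊$230,335 × 200%/8⌋ = $57,583. Book value $172,752.
Year 3: ⌊$172,752 × 200%/8⌋ = $43,188. Book value $129,564.
Year 4: ⌊$129,564 × 200%/8⌋ = $32,391. Book value $97,173.
Year 5: ⌊$97,173 × 200%/8⌋ = $24,293. Book value $72,880.
Accumulated through year 5 = $307,113 − $72,880 = $234,233.

$234,233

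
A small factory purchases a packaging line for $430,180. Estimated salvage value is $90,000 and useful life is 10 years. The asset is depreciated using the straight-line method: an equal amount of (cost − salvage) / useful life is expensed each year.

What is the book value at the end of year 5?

$260,090

Depreciable base = $430,180 − $90,000 = $340,180.
Annual expense = $340,180 / 10 = $34,018.
End of year 1: book value $396,162.
End of year 2: book value $362,144.
End of year 3: book value $328,126.
End of year 4: book value $294,108.
End of year 5: book value $260,090.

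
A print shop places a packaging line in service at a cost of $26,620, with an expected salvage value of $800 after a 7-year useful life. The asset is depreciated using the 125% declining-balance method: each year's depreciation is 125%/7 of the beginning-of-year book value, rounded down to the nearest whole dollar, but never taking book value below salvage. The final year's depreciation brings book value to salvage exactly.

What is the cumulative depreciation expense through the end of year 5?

Depreciable base = $26,620 − $800 = $25,820.
Year 1: ⌊$26,620 × 125%/7⌋ = $4,753. Book value $21,867.
Year 2: ⌊$21,867 × 125%/7⌋ = $3,904. Book value $17,963.
Year 3: ⌊$17,963 × 125%/7⌋ = $3,207. Book value $14,756.
Year 4: ⌊$14,756 × 125%/7⌋ = $2,635. Book value $12,121.
Year 5: ⌊$12,121 × 125%/7⌋ = $2,164. Book value $9,957.
Accumulated through year 5 = $26,620 − $9,957 = $16,663.

$16,663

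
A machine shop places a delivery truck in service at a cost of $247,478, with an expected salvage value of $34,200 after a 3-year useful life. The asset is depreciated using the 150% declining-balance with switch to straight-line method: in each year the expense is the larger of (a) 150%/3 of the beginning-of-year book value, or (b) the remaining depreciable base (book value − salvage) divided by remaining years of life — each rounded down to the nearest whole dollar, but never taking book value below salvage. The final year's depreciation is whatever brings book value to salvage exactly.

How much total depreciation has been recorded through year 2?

Depreciable base = $247,478 − $34,200 = $213,278.
Year 1: DB = ⌊$247,478 × 150%/3⌋ = $123,739; SL = ⌊$213,278/3⌋ = $71,092 → take DB $123,739. Book value $123,739.
Year 2: DB = ⌊$123,739 × 150%/3⌋ = $61,869; SL = ⌊$89,539/2⌋ = $44,769 → take DB $61,869. Book value $61,870.
Accumulated through year 2 = $247,478 − $61,870 = $185,608.

$185,608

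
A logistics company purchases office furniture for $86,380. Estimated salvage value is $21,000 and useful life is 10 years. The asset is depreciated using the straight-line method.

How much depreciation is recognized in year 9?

Depreciable base = $86,380 − $21,000 = $65,380.
Annual expense = $65,380 / 10 = $6,538.

$6,538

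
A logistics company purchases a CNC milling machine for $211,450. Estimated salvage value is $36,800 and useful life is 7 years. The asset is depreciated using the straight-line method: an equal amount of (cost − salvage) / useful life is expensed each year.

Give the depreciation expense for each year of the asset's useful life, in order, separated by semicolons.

Depreciable base = $211,450 − $36,800 = $174,650.
Annual expense = $174,650 / 7 = $24,950.
End of year 1: book value $186,500.
End of year 2: book value $161,550.
End of year 3: book value $136,600.
End of year 4: book value $111,650.
End of year 5: book value $86,700.
End of year 6: book value $61,750.
End of year 7: book value $36,800.

$24,950; $24,950; $24,950; $24,950; $24,950; $24,950; $24,950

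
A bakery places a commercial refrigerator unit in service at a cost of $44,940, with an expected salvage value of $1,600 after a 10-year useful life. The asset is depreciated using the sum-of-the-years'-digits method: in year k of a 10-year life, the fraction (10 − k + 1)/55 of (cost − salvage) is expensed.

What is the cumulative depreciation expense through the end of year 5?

$31,520

Depreciable base = $44,940 − $1,600 = $43,340.
Sum of the years' digits = 10+9+8+7+6+5+4+3+2+1 = 55.
Year 1: $43,340 × 10/55 = $7,880. Book value $37,060.
Year 2: $43,340 × 9/55 = $7,092. Book value $29,968.
Year 3: $43,340 × 8/55 = $6,304. Book value $23,664.
Year 4: $43,340 × 7/55 = $5,516. Book value $18,148.
Year 5: $43,340 × 6/55 = $4,728. Book value $13,420.
Accumulated through year 5 = $44,940 − $13,420 = $31,520.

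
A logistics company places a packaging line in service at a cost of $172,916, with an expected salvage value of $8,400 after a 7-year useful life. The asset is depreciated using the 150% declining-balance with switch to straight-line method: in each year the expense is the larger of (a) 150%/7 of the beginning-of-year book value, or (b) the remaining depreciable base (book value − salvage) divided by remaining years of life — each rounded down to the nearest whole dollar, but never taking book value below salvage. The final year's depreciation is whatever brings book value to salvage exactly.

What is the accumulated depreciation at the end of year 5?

$126,778

Depreciable base = $172,916 − $8,400 = $164,516.
Year 1: DB = ⌊$172,916 × 150%/7⌋ = $37,053; SL = ⌊$164,516/7⌋ = $23,502 → take DB $37,053. Book value $135,863.
Year 2: DB = ⌊$135,863 × 150%/7⌋ = $29,113; SL = ⌊$127,463/6⌋ = $21,243 → take DB $29,113. Book value $106,750.
Year 3: DB = ⌊$106,750 × 150%/7⌋ = $22,875; SL = ⌊$98,350/5⌋ = $19,670 → take DB $22,875. Book value $83,875.
Year 4: DB = ⌊$83,875 × 150%/7⌋ = $17,973; SL = ⌊$75,475/4⌋ = $18,868 → take SL $18,868. Book value $65,007.
Year 5: DB = ⌊$65,007 × 150%/7⌋ = $13,930; SL = ⌊$56,607/3⌋ = $18,869 → take SL $18,869. Book value $46,138.
Accumulated through year 5 = $172,916 − $46,138 = $126,778.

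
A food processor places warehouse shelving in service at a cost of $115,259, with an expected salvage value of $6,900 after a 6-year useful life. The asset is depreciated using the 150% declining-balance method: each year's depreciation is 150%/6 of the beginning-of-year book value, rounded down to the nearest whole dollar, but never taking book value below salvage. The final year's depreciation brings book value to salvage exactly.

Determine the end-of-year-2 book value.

$64,834

Depreciable base = $115,259 − $6,900 = $108,359.
Year 1: ⌊$115,259 × 150%/6⌋ = $28,814. Book value $86,445.
Year 2: ⌊$86,445 × 150%/6⌋ = $21,611. Book value $64,834.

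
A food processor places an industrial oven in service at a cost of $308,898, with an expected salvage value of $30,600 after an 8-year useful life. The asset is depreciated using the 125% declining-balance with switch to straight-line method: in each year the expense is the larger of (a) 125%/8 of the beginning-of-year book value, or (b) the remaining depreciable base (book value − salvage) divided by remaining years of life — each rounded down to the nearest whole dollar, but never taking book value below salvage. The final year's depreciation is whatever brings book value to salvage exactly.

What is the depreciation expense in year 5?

$30,990

Depreciable base = $308,898 − $30,600 = $278,298.
Year 1: DB = ⌊$308,898 × 125%/8⌋ = $48,265; SL = ⌊$278,298/8⌋ = $34,787 → take DB $48,265. Book value $260,633.
Year 2: DB = ⌊$260,633 × 125%/8⌋ = $40,723; SL = ⌊$230,033/7⌋ = $32,861 → take DB $40,723. Book value $219,910.
Year 3: DB = ⌊$219,910 × 125%/8⌋ = $34,360; SL = ⌊$189,310/6⌋ = $31,551 → take DB $34,360. Book value $185,550.
Year 4: DB = ⌊$185,550 × 125%/8⌋ = $28,992; SL = ⌊$154,950/5⌋ = $30,990 → take SL $30,990. Book value $154,560.
Year 5: DB = ⌊$154,560 × 125%/8⌋ = $24,150; SL = ⌊$123,960/4⌋ = $30,990 → take SL $30,990. Book value $123,570.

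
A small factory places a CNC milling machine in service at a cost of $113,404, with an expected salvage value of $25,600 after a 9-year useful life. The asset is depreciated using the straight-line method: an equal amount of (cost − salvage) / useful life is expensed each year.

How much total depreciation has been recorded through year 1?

Depreciable base = $113,404 − $25,600 = $87,804.
Annual expense = $87,804 / 9 = $9,756.
End of year 1: book value $103,648.
Accumulated through year 1 = $113,404 − $103,648 = $9,756.

$9,756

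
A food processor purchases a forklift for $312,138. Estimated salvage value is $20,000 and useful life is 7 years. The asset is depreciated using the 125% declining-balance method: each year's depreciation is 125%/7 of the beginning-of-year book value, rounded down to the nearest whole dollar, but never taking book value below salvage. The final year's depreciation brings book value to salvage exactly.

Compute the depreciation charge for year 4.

$30,893

Depreciable base = $312,138 − $20,000 = $292,138.
Year 1: ⌊$312,138 × 125%/7⌋ = $55,738. Book value $256,400.
Year 2: ⌊$256,400 × 125%/7⌋ = $45,785. Book value $210,615.
Year 3: ⌊$210,615 × 125%/7⌋ = $37,609. Book value $173,006.
Year 4: ⌊$173,006 × 125%/7⌋ = $30,893. Book value $142,113.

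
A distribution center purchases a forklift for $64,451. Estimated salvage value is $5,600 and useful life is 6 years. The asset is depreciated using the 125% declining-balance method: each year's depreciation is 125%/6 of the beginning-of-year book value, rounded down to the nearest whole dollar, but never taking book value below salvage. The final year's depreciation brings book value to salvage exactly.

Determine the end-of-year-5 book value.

$20,043

Depreciable base = $64,451 − $5,600 = $58,851.
Year 1: ⌊$64,451 × 125%/6⌋ = $13,427. Book value $51,024.
Year 2: ⌊$51,024 × 125%/6⌋ = $10,630. Book value $40,394.
Year 3: ⌊$40,394 × 125%/6⌋ = $8,415. Book value $31,979.
Year 4: ⌊$31,979 × 125%/6⌋ = $6,662. Book value $25,317.
Year 5: ⌊$25,317 × 125%/6⌋ = $5,274. Book value $20,043.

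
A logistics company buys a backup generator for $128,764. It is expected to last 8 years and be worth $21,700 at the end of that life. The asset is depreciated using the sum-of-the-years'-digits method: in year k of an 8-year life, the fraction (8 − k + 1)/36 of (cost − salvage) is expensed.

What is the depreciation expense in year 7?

Depreciable base = $128,764 − $21,700 = $107,064.
Sum of the years' digits = 8+7+6+5+4+3+2+1 = 36.
Year 1: $107,064 × 8/36 = $23,792. Book value $104,972.
Year 2: $107,064 × 7/36 = $20,818. Book value $84,154.
Year 3: $107,064 × 6/36 = $17,844. Book value $66,310.
Year 4: $107,064 × 5/36 = $14,870. Book value $51,440.
Year 5: $107,064 × 4/36 = $11,896. Book value $39,544.
Year 6: $107,064 × 3/36 = $8,922. Book value $30,622.
Year 7: $107,064 × 2/36 = $5,948. Book value $24,674.

$5,948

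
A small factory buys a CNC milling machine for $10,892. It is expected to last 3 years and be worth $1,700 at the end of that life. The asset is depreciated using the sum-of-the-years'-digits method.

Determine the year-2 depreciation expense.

$3,064

Depreciable base = $10,892 − $1,700 = $9,192.
Sum of the years' digits = 3+2+1 = 6.
Year 1: $9,192 × 3/6 = $4,596. Book value $6,296.
Year 2: $9,192 × 2/6 = $3,064. Book value $3,232.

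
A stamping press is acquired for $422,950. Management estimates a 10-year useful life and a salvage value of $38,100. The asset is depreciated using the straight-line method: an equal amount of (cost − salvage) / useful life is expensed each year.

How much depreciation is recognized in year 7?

$38,485

Depreciable base = $422,950 − $38,100 = $384,850.
Annual expense = $384,850 / 10 = $38,485.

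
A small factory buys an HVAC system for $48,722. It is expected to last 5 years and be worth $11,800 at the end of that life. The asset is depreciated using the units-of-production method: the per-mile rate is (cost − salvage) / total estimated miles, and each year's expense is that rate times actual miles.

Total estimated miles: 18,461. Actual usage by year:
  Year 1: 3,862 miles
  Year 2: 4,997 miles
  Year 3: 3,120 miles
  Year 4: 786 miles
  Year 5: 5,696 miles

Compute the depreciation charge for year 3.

$6,240

Depreciable base = $48,722 − $11,800 = $36,922.
Rate = $36,922 / 18,461 miles = $2 per mile.
Year 1: 3,862 × $2 = $7,724. Book value $40,998.
Year 2: 4,997 × $2 = $9,994. Book value $31,004.
Year 3: 3,120 × $2 = $6,240. Book value $24,764.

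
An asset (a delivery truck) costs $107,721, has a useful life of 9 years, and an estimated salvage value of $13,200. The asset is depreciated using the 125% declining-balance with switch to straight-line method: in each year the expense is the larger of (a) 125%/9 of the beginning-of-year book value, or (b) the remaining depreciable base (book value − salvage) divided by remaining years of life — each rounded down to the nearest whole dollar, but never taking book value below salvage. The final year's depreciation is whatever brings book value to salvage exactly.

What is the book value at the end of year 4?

Depreciable base = $107,721 − $13,200 = $94,521.
Year 1: DB = ⌊$107,721 × 125%/9⌋ = $14,961; SL = ⌊$94,521/9⌋ = $10,502 → take DB $14,961. Book value $92,760.
Year 2: DB = ⌊$92,760 × 125%/9⌋ = $12,883; SL = ⌊$79,560/8⌋ = $9,945 → take DB $12,883. Book value $79,877.
Year 3: DB = ⌊$79,877 × 125%/9⌋ = $11,094; SL = ⌊$66,677/7⌋ = $9,525 → take DB $11,094. Book value $68,783.
Year 4: DB = ⌊$68,783 × 125%/9⌋ = $9,553; SL = ⌊$55,583/6⌋ = $9,263 → take DB $9,553. Book value $59,230.

$59,230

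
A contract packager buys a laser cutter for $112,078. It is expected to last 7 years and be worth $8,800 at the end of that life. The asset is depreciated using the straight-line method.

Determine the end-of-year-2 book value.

$82,570

Depreciable base = $112,078 − $8,800 = $103,278.
Annual expense = $103,278 / 7 = $14,754.
End of year 1: book value $97,324.
End of year 2: book value $82,570.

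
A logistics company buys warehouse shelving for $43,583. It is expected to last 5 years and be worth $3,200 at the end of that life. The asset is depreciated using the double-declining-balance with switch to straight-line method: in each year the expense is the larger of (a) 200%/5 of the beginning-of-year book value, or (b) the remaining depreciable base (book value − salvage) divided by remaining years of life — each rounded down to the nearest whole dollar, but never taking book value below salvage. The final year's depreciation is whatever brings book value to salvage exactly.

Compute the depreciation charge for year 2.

Depreciable base = $43,583 − $3,200 = $40,383.
Year 1: DB = ⌊$43,583 × 200%/5⌋ = $17,433; SL = ⌊$40,383/5⌋ = $8,076 → take DB $17,433. Book value $26,150.
Year 2: DB = ⌊$26,150 × 200%/5⌋ = $10,460; SL = ⌊$22,950/4⌋ = $5,737 → take DB $10,460. Book value $15,690.

$10,460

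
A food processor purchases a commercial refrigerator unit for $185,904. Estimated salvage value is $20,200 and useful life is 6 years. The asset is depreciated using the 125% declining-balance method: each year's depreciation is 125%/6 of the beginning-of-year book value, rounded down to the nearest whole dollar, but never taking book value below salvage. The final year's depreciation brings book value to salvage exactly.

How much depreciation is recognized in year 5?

Depreciable base = $185,904 − $20,200 = $165,704.
Year 1: ⌊$185,904 × 125%/6⌋ = $38,730. Book value $147,174.
Year 2: ⌊$147,174 × 125%/6⌋ = $30,661. Book value $116,513.
Year 3: ⌊$116,513 × 125%/6⌋ = $24,273. Book value $92,240.
Year 4: ⌊$92,240 × 125%/6⌋ = $19,216. Book value $73,024.
Year 5: ⌊$73,024 × 125%/6⌋ = $15,213. Book value $57,811.

$15,213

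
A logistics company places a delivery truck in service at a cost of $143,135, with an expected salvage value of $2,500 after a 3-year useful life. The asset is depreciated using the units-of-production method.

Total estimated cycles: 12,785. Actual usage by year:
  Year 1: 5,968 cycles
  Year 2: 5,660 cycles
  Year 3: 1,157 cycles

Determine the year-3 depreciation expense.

Depreciable base = $143,135 − $2,500 = $140,635.
Rate = $140,635 / 12,785 cycles = $11 per cycle.
Year 1: 5,968 × $11 = $65,648. Book value $77,487.
Year 2: 5,660 × $11 = $62,260. Book value $15,227.
Year 3: 1,157 × $11 = $12,727. Book value $2,500.

$12,727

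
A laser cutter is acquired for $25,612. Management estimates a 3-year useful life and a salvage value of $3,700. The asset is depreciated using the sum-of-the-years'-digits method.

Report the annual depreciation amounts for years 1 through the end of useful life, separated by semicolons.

$10,956; $7,304; $3,652

Depreciable base = $25,612 − $3,700 = $21,912.
Sum of the years' digits = 3+2+1 = 6.
Year 1: $21,912 × 3/6 = $10,956. Book value $14,656.
Year 2: $21,912 × 2/6 = $7,304. Book value $7,352.
Year 3: $21,912 × 1/6 = $3,652. Book value $3,700.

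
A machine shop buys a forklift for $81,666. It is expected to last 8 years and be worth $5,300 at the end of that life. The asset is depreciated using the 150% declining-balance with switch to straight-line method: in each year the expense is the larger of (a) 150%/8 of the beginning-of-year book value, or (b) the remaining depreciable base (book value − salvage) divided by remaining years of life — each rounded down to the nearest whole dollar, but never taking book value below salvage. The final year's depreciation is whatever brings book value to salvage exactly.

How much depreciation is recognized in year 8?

Depreciable base = $81,666 − $5,300 = $76,366.
Year 1: DB = ⌊$81,666 × 150%/8⌋ = $15,312; SL = ⌊$76,366/8⌋ = $9,545 → take DB $15,312. Book value $66,354.
Year 2: DB = ⌊$66,354 × 150%/8⌋ = $12,441; SL = ⌊$61,054/7⌋ = $8,722 → take DB $12,441. Book value $53,913.
Year 3: DB = ⌊$53,913 × 150%/8⌋ = $10,108; SL = ⌊$48,613/6⌋ = $8,102 → take DB $10,108. Book value $43,805.
Year 4: DB = ⌊$43,805 × 150%/8⌋ = $8,213; SL = ⌊$38,505/5⌋ = $7,701 → take DB $8,213. Book value $35,592.
Year 5: DB = ⌊$35,592 × 150%/8⌋ = $6,673; SL = ⌊$30,292/4⌋ = $7,573 → take SL $7,573. Book value $28,019.
Year 6: DB = ⌊$28,019 × 150%/8⌋ = $5,253; SL = ⌊$22,719/3⌋ = $7,573 → take SL $7,573. Book value $20,446.
Year 7: DB = ⌊$20,446 × 150%/8⌋ = $3,833; SL = ⌊$15,146/2⌋ = $7,573 → take SL $7,573. Book value $12,873.
Year 8 (final): $12,873 − $5,300 = $7,573. Book value $5,300.

$7,573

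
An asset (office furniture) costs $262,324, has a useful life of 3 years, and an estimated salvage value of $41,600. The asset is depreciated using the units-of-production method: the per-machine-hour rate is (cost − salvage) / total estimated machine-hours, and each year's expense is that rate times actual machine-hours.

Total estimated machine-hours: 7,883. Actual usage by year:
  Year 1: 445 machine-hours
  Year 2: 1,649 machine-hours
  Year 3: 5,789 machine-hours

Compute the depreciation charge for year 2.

$46,172

Depreciable base = $262,324 − $41,600 = $220,724.
Rate = $220,724 / 7,883 machine-hours = $28 per machine-hour.
Year 1: 445 × $28 = $12,460. Book value $249,864.
Year 2: 1,649 × $28 = $46,172. Book value $203,692.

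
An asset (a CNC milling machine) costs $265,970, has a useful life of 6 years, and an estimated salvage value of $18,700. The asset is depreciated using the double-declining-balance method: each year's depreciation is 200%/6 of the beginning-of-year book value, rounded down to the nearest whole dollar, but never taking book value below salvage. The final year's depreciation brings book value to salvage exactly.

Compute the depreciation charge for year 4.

Depreciable base = $265,970 − $18,700 = $247,270.
Year 1: ⌊$265,970 × 200%/6⌋ = $88,656. Book value $177,314.
Year 2: ⌊$177,314 × 200%/6⌋ = $59,104. Book value $118,210.
Year 3: ⌊$118,210 × 200%/6⌋ = $39,403. Book value $78,807.
Year 4: ⌊$78,807 × 200%/6⌋ = $26,269. Book value $52,538.

$26,269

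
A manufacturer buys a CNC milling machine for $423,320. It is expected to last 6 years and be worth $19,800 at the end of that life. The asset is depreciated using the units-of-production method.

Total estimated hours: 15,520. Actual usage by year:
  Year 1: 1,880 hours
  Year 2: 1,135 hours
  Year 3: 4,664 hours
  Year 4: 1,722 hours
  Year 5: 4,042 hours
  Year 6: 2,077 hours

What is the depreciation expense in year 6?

Depreciable base = $423,320 − $19,800 = $403,520.
Rate = $403,520 / 15,520 hours = $26 per hour.
Year 1: 1,880 × $26 = $48,880. Book value $374,440.
Year 2: 1,135 × $26 = $29,510. Book value $344,930.
Year 3: 4,664 × $26 = $121,264. Book value $223,666.
Year 4: 1,722 × $26 = $44,772. Book value $178,894.
Year 5: 4,042 × $26 = $105,092. Book value $73,802.
Year 6: 2,077 × $26 = $54,002. Book value $19,800.

$54,002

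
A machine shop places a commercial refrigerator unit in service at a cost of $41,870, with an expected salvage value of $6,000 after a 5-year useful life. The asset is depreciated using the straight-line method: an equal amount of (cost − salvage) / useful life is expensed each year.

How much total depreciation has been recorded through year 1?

Depreciable base = $41,870 − $6,000 = $35,870.
Annual expense = $35,870 / 5 = $7,174.
End of year 1: book value $34,696.
Accumulated through year 1 = $41,870 − $34,696 = $7,174.

$7,174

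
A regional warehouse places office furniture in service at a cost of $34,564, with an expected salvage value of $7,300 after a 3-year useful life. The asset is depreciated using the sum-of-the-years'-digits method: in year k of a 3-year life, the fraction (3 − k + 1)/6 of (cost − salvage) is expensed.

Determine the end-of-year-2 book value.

Depreciable base = $34,564 − $7,300 = $27,264.
Sum of the years' digits = 3+2+1 = 6.
Year 1: $27,264 × 3/6 = $13,632. Book value $20,932.
Year 2: $27,264 × 2/6 = $9,088. Book value $11,844.

$11,844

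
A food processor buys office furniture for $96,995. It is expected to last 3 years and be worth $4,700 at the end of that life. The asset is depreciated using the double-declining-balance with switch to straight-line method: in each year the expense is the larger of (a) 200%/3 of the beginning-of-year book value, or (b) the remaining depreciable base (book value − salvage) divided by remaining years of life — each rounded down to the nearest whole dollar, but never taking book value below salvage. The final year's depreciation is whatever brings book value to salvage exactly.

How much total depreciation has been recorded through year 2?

Depreciable base = $96,995 − $4,700 = $92,295.
Year 1: DB = ⌊$96,995 × 200%/3⌋ = $64,663; SL = ⌊$92,295/3⌋ = $30,765 → take DB $64,663. Book value $32,332.
Year 2: DB = ⌊$32,332 × 200%/3⌋ = $21,554; SL = ⌊$27,632/2⌋ = $13,816 → take DB $21,554. Book value $10,778.
Accumulated through year 2 = $96,995 − $10,778 = $86,217.

$86,217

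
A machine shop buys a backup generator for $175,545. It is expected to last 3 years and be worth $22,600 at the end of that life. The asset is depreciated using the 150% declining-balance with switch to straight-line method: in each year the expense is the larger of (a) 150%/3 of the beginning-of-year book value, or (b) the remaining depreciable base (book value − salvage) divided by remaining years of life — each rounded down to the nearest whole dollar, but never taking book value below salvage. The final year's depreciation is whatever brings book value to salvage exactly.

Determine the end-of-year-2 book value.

Depreciable base = $175,545 − $22,600 = $152,945.
Year 1: DB = ⌊$175,545 × 150%/3⌋ = $87,772; SL = ⌊$152,945/3⌋ = $50,981 → take DB $87,772. Book value $87,773.
Year 2: DB = ⌊$87,773 × 150%/3⌋ = $43,886; SL = ⌊$65,173/2⌋ = $32,586 → take DB $43,886. Book value $43,887.

$43,887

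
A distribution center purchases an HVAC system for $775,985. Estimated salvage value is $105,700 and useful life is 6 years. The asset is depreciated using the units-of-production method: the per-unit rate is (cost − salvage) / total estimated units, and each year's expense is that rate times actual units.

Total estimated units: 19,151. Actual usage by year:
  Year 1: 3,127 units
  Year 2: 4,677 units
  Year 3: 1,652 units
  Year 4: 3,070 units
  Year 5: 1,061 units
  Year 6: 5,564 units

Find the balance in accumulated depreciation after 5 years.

$475,545

Depreciable base = $775,985 − $105,700 = $670,285.
Rate = $670,285 / 19,151 units = $35 per unit.
Year 1: 3,127 × $35 = $109,445. Book value $666,540.
Year 2: 4,677 × $35 = $163,695. Book value $502,845.
Year 3: 1,652 × $35 = $57,820. Book value $445,025.
Year 4: 3,070 × $35 = $107,450. Book value $337,575.
Year 5: 1,061 × $35 = $37,135. Book value $300,440.
Accumulated through year 5 = $775,985 − $300,440 = $475,545.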